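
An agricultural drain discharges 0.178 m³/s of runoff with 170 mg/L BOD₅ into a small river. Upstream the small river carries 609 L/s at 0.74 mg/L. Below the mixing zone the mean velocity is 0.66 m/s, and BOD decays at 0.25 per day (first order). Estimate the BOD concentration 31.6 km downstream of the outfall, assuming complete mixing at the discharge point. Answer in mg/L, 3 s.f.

609 L/s = 0.609 m³/s.
After complete mixing, C₀ = (0.178·170 + 0.609·0.74) / 0.787 = 39.02 mg/L.
Travel time t = 3.16e+04 m / 0.66 m/s = 4.788e+04 s = 0.5542 d.
C = 39.02·exp(−0.25·0.5542) = 39.02·0.8706 = 33.97 mg/L.

34.0 mg/L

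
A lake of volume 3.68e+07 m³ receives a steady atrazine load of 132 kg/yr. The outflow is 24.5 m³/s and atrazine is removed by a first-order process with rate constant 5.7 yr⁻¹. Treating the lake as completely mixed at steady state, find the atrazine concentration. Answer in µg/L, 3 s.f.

Outflow Q = 24.5 m³/s × 3.156e+07 s/yr = 7.732e+08 m³/yr.
Steady-state CSTR mass balance: W = Q·C + k·V·C, so C = W/(Q + kV).
Q + kV = 7.732e+08 + 5.7·3.68e+07 = 9.829e+08 m³/yr.
C = 132/9.829e+08 = 1.343e-07 kg/m³ = 0.0001343 mg/L = 0.1343 µg/L.

0.134 µg/L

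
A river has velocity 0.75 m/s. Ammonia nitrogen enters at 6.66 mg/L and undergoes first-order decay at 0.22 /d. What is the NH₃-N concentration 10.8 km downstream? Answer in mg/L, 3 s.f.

Travel time t = 10.8 km / 0.75 m/s = 1.08e+04/0.75 = 1.44e+04 s = 0.1667 d.
First-order decay: C = 6.66·exp(−0.22·0.1667) = 6.66·0.964 = 6.42 mg/L.

6.42 mg/L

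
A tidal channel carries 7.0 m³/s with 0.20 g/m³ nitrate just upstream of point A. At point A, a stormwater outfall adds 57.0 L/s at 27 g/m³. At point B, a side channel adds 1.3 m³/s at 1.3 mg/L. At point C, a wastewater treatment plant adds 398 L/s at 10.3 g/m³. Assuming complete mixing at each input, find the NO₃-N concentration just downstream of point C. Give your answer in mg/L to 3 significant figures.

0.997 mg/L

57.0 L/s = 0.057 m³/s.
After input A: C = (7·0.2 + 0.057·27) / 7.057 = 0.4165 mg/L.
After input B: C = (7.057·0.4165 + 1.3·1.3) / 8.357 = 0.5539 mg/L.
398 L/s = 0.398 m³/s.
After input C: C = (8.357·0.5539 + 0.398·10.3) / 8.755 = 0.997 mg/L.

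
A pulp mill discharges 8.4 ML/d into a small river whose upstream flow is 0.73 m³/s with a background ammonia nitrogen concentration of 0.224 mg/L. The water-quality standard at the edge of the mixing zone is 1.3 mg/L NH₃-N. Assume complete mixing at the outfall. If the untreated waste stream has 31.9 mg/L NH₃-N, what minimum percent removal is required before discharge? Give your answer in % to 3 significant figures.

8.4 ML/d = 0.09722 m³/s.
Mass balance: 1.3·0.8272 = 0.09722·Cₑ + 0.73·0.224.
Cₑ = (1.075 − 0.1635) / 0.09722 = 9.379 mg/L.
Required removal = 1 − 9.379/31.9 = 70.6 %.

70.6 %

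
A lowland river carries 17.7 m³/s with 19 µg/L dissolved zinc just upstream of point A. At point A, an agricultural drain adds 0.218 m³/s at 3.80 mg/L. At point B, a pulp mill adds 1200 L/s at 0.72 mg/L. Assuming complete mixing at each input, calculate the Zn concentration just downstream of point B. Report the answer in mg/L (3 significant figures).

0.106 mg/L

19 µg/L = 0.019 mg/L.
After input A: C = (17.7·0.019 + 0.218·3.8) / 17.92 = 0.065 mg/L.
1200 L/s = 1.2 m³/s.
After input B: C = (17.92·0.065 + 1.2·0.72) / 19.12 = 0.1061 mg/L.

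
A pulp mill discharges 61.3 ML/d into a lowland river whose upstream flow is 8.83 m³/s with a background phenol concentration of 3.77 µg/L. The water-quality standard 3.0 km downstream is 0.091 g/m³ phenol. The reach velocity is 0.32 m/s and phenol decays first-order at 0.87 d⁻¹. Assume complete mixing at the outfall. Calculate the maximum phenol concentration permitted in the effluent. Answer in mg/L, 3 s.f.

1.30 mg/L

61.3 ML/d = 0.7095 m³/s.
3.77 µg/L = 0.00377 mg/L.
Travel time to the compliance point: t = 3000/0.32 = 9375 s = 0.1085 d; decay factor exp(−0.87·0.1085) = 0.9099.
So the concentration just after mixing may be at most 0.091/0.9099 = 0.1 mg/L.
Mass balance: 0.1·9.539 = 0.7095·Cₑ + 8.83·0.00377.
Cₑ = (0.954 − 0.03329) / 0.7095 = 1.298 mg/L.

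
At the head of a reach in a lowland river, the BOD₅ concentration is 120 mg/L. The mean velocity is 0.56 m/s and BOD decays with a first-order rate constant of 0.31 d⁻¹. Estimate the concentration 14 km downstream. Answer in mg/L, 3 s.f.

Travel time t = 14 km / 0.56 m/s = 1.4e+04/0.56 = 2.5e+04 s = 0.2894 d.
First-order decay: C = 120·exp(−0.31·0.2894) = 120·0.9142 = 109.7 mg/L.

110 mg/L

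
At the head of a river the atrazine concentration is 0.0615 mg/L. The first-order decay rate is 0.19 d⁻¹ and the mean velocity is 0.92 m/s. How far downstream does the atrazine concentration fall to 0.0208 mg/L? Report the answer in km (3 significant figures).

454 km

From C = C₀·e^(−kt), t = ln(C₀/C)/k = ln(0.0615/0.0208)/0.19 = 1.084/0.19 = 5.706 d.
Distance = v·t = 0.92 m/s × 4.93e+05 s = 4.535e+05 m = 453.5 km.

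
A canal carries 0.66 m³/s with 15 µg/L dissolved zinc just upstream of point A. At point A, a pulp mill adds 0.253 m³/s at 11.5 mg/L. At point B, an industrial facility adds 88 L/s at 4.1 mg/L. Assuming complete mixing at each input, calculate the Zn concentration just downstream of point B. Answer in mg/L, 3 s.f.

3.28 mg/L

15 µg/L = 0.015 mg/L.
After input A: C = (0.66·0.015 + 0.253·11.5) / 0.913 = 3.198 mg/L.
88 L/s = 0.088 m³/s.
After input B: C = (0.913·3.198 + 0.088·4.1) / 1.001 = 3.277 mg/L.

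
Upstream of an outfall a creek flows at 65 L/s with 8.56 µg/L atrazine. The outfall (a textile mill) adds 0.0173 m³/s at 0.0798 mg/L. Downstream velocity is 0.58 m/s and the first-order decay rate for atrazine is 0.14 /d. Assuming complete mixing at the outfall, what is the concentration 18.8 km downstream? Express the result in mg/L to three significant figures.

65 L/s = 0.065 m³/s.
8.56 µg/L = 0.00856 mg/L.
After complete mixing, C₀ = (0.0173·0.0798 + 0.065·0.00856) / 0.0823 = 0.02354 mg/L.
Travel time t = 1.88e+04 m / 0.58 m/s = 3.241e+04 s = 0.3752 d.
C = 0.02354·exp(−0.14·0.3752) = 0.02354·0.9488 = 0.02233 mg/L.

0.0223 mg/L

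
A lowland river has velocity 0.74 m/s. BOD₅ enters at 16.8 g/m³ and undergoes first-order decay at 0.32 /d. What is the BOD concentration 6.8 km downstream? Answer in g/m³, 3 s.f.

16.2 g/m³

Travel time t = 6.8 km / 0.74 m/s = 6800/0.74 = 9189 s = 0.1064 d.
First-order decay: C = 16.8·exp(−0.32·0.1064) = 16.8·0.9665 = 16.24 g/m³.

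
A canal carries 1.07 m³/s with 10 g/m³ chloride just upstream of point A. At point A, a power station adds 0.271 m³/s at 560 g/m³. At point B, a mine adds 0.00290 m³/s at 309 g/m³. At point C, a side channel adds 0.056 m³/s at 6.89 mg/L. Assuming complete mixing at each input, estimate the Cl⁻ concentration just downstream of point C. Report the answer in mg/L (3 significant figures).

After input A: C = (1.07·10 + 0.271·560) / 1.341 = 121.1 mg/L.
After input B: C = (1.341·121.1 + 0.0029·309) / 1.344 = 121.6 mg/L.
After input C: C = (1.344·121.6 + 0.056·6.89) / 1.4 = 117 mg/L.

117 mg/L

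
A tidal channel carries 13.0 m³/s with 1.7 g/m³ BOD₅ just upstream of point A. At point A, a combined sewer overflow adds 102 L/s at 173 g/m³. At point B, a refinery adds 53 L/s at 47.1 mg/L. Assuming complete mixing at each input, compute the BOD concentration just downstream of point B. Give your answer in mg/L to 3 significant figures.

3.21 mg/L

102 L/s = 0.102 m³/s.
After input A: C = (13·1.7 + 0.102·173) / 13.1 = 3.034 mg/L.
53 L/s = 0.053 m³/s.
After input B: C = (13.1·3.034 + 0.053·47.1) / 13.16 = 3.211 mg/L.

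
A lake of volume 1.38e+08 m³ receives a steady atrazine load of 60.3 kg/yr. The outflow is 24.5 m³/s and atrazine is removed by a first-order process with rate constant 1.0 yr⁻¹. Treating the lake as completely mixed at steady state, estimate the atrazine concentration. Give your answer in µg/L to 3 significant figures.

0.0662 µg/L

Outflow Q = 24.5 m³/s × 3.156e+07 s/yr = 7.732e+08 m³/yr.
Steady-state CSTR mass balance: W = Q·C + k·V·C, so C = W/(Q + kV).
Q + kV = 7.732e+08 + 1.0·1.38e+08 = 9.112e+08 m³/yr.
C = 60.3/9.112e+08 = 6.618e-08 kg/m³ = 6.618e-05 mg/L = 0.06618 µg/L.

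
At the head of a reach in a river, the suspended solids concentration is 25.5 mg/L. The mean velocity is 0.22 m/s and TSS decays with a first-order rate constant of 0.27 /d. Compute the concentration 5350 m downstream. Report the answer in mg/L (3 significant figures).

23.6 mg/L

Travel time t = 5350 m / 0.22 m/s = 5350/0.22 = 2.432e+04 s = 0.2815 d.
First-order decay: C = 25.5·exp(−0.27·0.2815) = 25.5·0.9268 = 23.63 mg/L.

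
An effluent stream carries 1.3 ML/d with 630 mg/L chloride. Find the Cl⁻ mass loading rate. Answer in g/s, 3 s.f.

9.48 g/s

1.3 ML/d = 0.01505 m³/s.
Mass flux = Q·C = 0.01505 m³/s × 630 g/m³ = 9.479 g/s.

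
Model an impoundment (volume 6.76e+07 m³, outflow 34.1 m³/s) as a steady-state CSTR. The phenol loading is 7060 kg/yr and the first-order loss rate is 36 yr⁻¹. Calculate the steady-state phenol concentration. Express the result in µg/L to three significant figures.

Outflow Q = 34.1 m³/s × 3.156e+07 s/yr = 1.076e+09 m³/yr.
Steady-state CSTR mass balance: W = Q·C + k·V·C, so C = W/(Q + kV).
Q + kV = 1.076e+09 + 36·6.76e+07 = 3.51e+09 m³/yr.
C = 7060/3.51e+09 = 2.012e-06 kg/m³ = 0.002012 mg/L = 2.012 µg/L.

2.01 µg/L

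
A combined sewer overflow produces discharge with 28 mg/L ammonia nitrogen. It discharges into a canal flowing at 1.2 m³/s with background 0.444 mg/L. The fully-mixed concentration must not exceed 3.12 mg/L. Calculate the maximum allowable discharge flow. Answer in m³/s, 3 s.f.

Mass balance at complete mixing: C_std·(Q_w + Q_r) = Q_w·C_e + Q_r·C_b.
Rearranging, Q_w = Q_r·(C_std − C_b)/(C_e − C_std) = 1.2·(3.12 − 0.444) / (28 − 3.12) = 0.1291 m³/s.

0.129 m³/s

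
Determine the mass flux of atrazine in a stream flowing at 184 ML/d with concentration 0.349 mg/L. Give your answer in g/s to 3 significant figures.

184 ML/d = 2.13 m³/s.
Mass flux = Q·C = 2.13 m³/s × 0.349 g/m³ = 0.7432 g/s.

0.743 g/s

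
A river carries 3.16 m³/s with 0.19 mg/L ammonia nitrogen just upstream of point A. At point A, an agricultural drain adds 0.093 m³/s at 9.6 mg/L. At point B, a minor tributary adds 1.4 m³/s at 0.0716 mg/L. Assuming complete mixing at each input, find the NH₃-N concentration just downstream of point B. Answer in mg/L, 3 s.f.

0.342 mg/L

After input A: C = (3.16·0.19 + 0.093·9.6) / 3.253 = 0.459 mg/L.
After input B: C = (3.253·0.459 + 1.4·0.0716) / 4.653 = 0.3425 mg/L.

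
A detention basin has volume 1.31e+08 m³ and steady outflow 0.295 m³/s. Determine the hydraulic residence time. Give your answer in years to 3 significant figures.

Q = 0.295 m³/s × 3.156e+07 s/yr = 9.309e+06 m³/yr.
Hydraulic residence time τ = V/Q = 1.31e+08/9.309e+06 = 14.07 yr.

14.1 yr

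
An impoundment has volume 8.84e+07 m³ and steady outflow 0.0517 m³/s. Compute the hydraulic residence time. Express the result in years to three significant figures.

Q = 0.0517 m³/s × 3.156e+07 s/yr = 1.632e+06 m³/yr.
Hydraulic residence time τ = V/Q = 8.84e+07/1.632e+06 = 54.18 yr.

54.2 yr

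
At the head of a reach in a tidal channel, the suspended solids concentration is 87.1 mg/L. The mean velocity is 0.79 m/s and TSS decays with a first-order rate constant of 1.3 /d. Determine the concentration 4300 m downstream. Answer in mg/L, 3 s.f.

80.3 mg/L

Travel time t = 4300 m / 0.79 m/s = 4300/0.79 = 5443 s = 0.063 d.
First-order decay: C = 87.1·exp(−1.3·0.063) = 87.1·0.9214 = 80.25 mg/L.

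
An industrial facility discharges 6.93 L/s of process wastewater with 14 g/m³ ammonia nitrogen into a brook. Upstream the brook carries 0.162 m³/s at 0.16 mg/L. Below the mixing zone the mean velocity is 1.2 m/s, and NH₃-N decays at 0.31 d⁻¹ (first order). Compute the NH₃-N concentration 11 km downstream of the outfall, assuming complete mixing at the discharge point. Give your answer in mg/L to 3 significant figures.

0.704 mg/L

6.93 L/s = 0.00693 m³/s.
After complete mixing, C₀ = (0.00693·14 + 0.162·0.16) / 0.1689 = 0.7278 mg/L.
Travel time t = 1.1e+04 m / 1.2 m/s = 9167 s = 0.1061 d.
C = 0.7278·exp(−0.31·0.1061) = 0.7278·0.9676 = 0.7042 mg/L.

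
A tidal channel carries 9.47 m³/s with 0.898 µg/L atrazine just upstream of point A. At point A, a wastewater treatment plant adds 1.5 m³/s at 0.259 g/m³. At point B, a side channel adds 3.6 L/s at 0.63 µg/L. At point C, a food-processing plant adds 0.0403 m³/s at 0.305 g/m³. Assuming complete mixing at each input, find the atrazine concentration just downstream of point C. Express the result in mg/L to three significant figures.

0.898 µg/L = 0.000898 mg/L.
After input A: C = (9.47·0.000898 + 1.5·0.259) / 10.97 = 0.03619 mg/L.
3.6 L/s = 0.0036 m³/s.
0.63 µg/L = 0.00063 mg/L.
After input B: C = (10.97·0.03619 + 0.0036·0.00063) / 10.97 = 0.03618 mg/L.
After input C: C = (10.97·0.03618 + 0.0403·0.305) / 11.01 = 0.03716 mg/L.

0.0372 mg/L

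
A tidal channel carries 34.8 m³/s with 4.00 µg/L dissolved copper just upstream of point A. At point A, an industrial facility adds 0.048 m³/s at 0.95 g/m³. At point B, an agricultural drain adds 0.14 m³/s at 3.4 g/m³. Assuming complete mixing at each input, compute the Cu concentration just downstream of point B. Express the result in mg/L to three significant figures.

0.0189 mg/L

4.00 µg/L = 0.004 mg/L.
After input A: C = (34.8·0.004 + 0.048·0.95) / 34.85 = 0.005303 mg/L.
After input B: C = (34.85·0.005303 + 0.14·3.4) / 34.99 = 0.01889 mg/L.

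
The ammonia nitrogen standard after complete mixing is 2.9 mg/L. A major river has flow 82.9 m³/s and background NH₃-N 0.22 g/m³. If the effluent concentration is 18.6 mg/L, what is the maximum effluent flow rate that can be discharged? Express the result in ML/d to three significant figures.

1220 ML/d

Mass balance at complete mixing: C_std·(Q_w + Q_r) = Q_w·C_e + Q_r·C_b.
Rearranging, Q_w = Q_r·(C_std − C_b)/(C_e − C_std) = 82.9·(2.9 − 0.22) / (18.6 − 2.9) = 14.15 m³/s.
= 1223 ML/d.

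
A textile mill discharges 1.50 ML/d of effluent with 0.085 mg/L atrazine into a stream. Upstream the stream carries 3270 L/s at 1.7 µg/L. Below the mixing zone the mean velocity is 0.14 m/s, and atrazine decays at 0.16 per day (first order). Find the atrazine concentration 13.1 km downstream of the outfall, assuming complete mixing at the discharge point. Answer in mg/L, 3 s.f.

1.50 ML/d = 0.01736 m³/s.
3270 L/s = 3.27 m³/s.
1.7 µg/L = 0.0017 mg/L.
After complete mixing, C₀ = (0.01736·0.085 + 3.27·0.0017) / 3.287 = 0.00214 mg/L.
Travel time t = 1.31e+04 m / 0.14 m/s = 9.357e+04 s = 1.083 d.
C = 0.00214·exp(−0.16·1.083) = 0.00214·0.8409 = 0.001799 mg/L.

0.00180 mg/L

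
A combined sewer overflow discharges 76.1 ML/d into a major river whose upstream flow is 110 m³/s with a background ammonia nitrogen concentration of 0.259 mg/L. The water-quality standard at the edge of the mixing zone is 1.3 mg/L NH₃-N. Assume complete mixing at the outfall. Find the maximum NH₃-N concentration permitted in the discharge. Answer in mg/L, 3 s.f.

131 mg/L

76.1 ML/d = 0.8808 m³/s.
Mass balance: 1.3·110.9 = 0.8808·Cₑ + 110·0.259.
Cₑ = (144.1 − 28.49) / 0.8808 = 131.3 mg/L.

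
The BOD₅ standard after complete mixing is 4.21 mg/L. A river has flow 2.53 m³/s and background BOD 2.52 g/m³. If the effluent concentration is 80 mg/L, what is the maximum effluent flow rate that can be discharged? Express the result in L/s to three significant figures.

56.4 L/s

Mass balance at complete mixing: C_std·(Q_w + Q_r) = Q_w·C_e + Q_r·C_b.
Rearranging, Q_w = Q_r·(C_std − C_b)/(C_e − C_std) = 2.53·(4.21 − 2.52) / (80 − 4.21) = 0.05642 m³/s.
= 56.42 L/s.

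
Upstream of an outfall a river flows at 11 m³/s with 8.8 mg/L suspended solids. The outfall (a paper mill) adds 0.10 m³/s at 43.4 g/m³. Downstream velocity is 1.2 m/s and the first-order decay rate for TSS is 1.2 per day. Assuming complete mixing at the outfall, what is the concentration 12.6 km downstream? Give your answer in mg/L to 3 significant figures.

7.88 mg/L

After complete mixing, C₀ = (0.1·43.4 + 11·8.8) / 11.1 = 9.112 mg/L.
Travel time t = 1.26e+04 m / 1.2 m/s = 1.05e+04 s = 0.1215 d.
C = 9.112·exp(−1.2·0.1215) = 9.112·0.8643 = 7.875 mg/L.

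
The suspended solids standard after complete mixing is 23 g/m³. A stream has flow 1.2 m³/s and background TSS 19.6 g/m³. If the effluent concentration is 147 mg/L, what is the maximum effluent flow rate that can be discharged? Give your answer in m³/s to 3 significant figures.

0.0329 m³/s

Mass balance at complete mixing: C_std·(Q_w + Q_r) = Q_w·C_e + Q_r·C_b.
Rearranging, Q_w = Q_r·(C_std − C_b)/(C_e − C_std) = 1.2·(23 − 19.6) / (147 − 23) = 0.0329 m³/s.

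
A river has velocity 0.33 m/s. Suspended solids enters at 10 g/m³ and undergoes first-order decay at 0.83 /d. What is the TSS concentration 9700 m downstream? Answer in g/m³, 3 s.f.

7.54 g/m³

Travel time t = 9700 m / 0.33 m/s = 9700/0.33 = 2.939e+04 s = 0.3402 d.
First-order decay: C = 10·exp(−0.83·0.3402) = 10·0.754 = 7.54 g/m³.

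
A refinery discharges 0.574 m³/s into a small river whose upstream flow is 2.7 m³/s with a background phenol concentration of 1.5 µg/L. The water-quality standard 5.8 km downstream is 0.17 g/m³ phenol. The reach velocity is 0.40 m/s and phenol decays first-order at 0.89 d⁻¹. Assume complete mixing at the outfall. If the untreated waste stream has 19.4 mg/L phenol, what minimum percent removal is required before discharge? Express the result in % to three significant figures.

94.2 %

1.5 µg/L = 0.0015 mg/L.
Travel time to the compliance point: t = 5800/0.40 = 1.45e+04 s = 0.1678 d; decay factor exp(−0.89·0.1678) = 0.8613.
So the concentration just after mixing may be at most 0.17/0.8613 = 0.1974 mg/L.
Mass balance: 0.1974·3.274 = 0.574·Cₑ + 2.7·0.0015.
Cₑ = (0.6462 − 0.00405) / 0.574 = 1.119 mg/L.
Required removal = 1 − 1.119/19.4 = 94.23 %.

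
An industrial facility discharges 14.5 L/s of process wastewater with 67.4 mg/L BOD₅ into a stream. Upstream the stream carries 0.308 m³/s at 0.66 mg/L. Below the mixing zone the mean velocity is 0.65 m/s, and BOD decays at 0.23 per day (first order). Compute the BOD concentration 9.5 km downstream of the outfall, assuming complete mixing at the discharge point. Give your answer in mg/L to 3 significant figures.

14.5 L/s = 0.0145 m³/s.
After complete mixing, C₀ = (0.0145·67.4 + 0.308·0.66) / 0.3225 = 3.661 mg/L.
Travel time t = 9500 m / 0.65 m/s = 1.462e+04 s = 0.1692 d.
C = 3.661·exp(−0.23·0.1692) = 3.661·0.9618 = 3.521 mg/L.

3.52 mg/L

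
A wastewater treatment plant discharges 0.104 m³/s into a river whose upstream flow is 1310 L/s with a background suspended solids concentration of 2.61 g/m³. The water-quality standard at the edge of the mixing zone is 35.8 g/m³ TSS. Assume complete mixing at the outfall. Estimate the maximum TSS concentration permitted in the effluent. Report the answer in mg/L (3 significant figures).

454 mg/L

1310 L/s = 1.31 m³/s.
Mass balance: 35.8·1.414 = 0.104·Cₑ + 1.31·2.61.
Cₑ = (50.62 − 3.419) / 0.104 = 453.9 mg/L.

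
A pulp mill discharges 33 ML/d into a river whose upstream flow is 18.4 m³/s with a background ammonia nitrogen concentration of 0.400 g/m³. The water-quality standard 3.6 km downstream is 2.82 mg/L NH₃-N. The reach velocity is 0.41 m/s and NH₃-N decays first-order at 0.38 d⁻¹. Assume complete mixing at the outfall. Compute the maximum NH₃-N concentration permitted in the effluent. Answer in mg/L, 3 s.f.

125 mg/L

33 ML/d = 0.3819 m³/s.
Travel time to the compliance point: t = 3600/0.41 = 8780 s = 0.1016 d; decay factor exp(−0.38·0.1016) = 0.9621.
So the concentration just after mixing may be at most 2.82/0.9621 = 2.931 mg/L.
Mass balance: 2.931·18.78 = 0.3819·Cₑ + 18.4·0.4.
Cₑ = (55.05 − 7.36) / 0.3819 = 124.9 mg/L.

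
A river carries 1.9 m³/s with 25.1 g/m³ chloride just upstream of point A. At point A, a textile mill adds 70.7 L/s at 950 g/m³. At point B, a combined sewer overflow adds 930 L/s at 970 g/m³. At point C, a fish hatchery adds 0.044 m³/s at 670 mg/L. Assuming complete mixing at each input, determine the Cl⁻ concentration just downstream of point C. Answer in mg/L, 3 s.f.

70.7 L/s = 0.0707 m³/s.
After input A: C = (1.9·25.1 + 0.0707·950) / 1.971 = 58.28 mg/L.
930 L/s = 0.93 m³/s.
After input B: C = (1.971·58.28 + 0.93·970) / 2.901 = 350.6 mg/L.
After input C: C = (2.901·350.6 + 0.044·670) / 2.945 = 355.4 mg/L.

355 mg/L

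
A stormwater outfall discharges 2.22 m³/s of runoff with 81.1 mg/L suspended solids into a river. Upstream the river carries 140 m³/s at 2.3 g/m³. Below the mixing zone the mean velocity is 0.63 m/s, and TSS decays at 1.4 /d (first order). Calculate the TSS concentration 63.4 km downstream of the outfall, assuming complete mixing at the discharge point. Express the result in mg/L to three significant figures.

After complete mixing, C₀ = (2.22·81.1 + 140·2.3) / 142.2 = 3.53 mg/L.
Travel time t = 6.34e+04 m / 0.63 m/s = 1.006e+05 s = 1.165 d.
C = 3.53·exp(−1.4·1.165) = 3.53·0.1958 = 0.6912 mg/L.

0.691 mg/L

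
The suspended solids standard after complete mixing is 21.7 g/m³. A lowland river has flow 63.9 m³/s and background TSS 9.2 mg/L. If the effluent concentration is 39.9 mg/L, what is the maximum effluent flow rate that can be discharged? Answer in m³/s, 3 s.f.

Mass balance at complete mixing: C_std·(Q_w + Q_r) = Q_w·C_e + Q_r·C_b.
Rearranging, Q_w = Q_r·(C_std − C_b)/(C_e − C_std) = 63.9·(21.7 − 9.2) / (39.9 − 21.7) = 43.89 m³/s.

43.9 m³/s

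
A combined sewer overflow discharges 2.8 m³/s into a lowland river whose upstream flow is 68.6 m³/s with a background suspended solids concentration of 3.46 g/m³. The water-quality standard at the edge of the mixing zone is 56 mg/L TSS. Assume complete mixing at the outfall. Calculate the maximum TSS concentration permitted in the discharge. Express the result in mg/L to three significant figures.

1340 mg/L

Mass balance: 56·71.4 = 2.8·Cₑ + 68.6·3.46.
Cₑ = (3998 − 237.4) / 2.8 = 1343 mg/L.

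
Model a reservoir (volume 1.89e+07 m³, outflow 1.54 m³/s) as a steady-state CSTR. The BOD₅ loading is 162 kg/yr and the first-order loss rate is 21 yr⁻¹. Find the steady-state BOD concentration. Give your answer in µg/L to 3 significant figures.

0.364 µg/L

Outflow Q = 1.54 m³/s × 3.156e+07 s/yr = 4.86e+07 m³/yr.
Steady-state CSTR mass balance: W = Q·C + k·V·C, so C = W/(Q + kV).
Q + kV = 4.86e+07 + 21·1.89e+07 = 4.455e+08 m³/yr.
C = 162/4.455e+08 = 3.636e-07 kg/m³ = 0.0003636 mg/L = 0.3636 µg/L.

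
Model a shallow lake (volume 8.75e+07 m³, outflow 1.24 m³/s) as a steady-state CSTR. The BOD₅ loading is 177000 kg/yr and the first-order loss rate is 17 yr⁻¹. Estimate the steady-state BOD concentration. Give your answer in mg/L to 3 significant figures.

0.116 mg/L

Outflow Q = 1.24 m³/s × 3.156e+07 s/yr = 3.913e+07 m³/yr.
Steady-state CSTR mass balance: W = Q·C + k·V·C, so C = W/(Q + kV).
Q + kV = 3.913e+07 + 17·8.75e+07 = 1.527e+09 m³/yr.
C = 177000/1.527e+09 = 0.0001159 kg/m³ = 0.1159 mg/L.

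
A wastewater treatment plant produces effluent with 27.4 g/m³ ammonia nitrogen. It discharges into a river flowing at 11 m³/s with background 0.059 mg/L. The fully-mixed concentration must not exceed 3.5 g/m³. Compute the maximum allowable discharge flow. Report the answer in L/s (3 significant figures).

Mass balance at complete mixing: C_std·(Q_w + Q_r) = Q_w·C_e + Q_r·C_b.
Rearranging, Q_w = Q_r·(C_std − C_b)/(C_e − C_std) = 11·(3.5 − 0.059) / (27.4 − 3.5) = 1.584 m³/s.
= 1584 L/s.

1580 L/s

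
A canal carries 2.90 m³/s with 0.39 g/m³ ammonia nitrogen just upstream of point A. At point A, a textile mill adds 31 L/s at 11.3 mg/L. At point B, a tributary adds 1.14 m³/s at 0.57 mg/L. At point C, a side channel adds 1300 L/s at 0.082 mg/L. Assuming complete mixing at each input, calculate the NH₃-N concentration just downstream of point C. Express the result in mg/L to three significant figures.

31 L/s = 0.031 m³/s.
After input A: C = (2.9·0.39 + 0.031·11.3) / 2.931 = 0.5054 mg/L.
After input B: C = (2.931·0.5054 + 1.14·0.57) / 4.071 = 0.5235 mg/L.
1300 L/s = 1.3 m³/s.
After input C: C = (4.071·0.5235 + 1.3·0.082) / 5.371 = 0.4166 mg/L.

0.417 mg/L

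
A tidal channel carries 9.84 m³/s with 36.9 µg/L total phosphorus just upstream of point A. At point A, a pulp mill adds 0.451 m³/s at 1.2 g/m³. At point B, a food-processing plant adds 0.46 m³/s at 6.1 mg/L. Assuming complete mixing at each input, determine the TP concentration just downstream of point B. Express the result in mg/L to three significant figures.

0.345 mg/L

36.9 µg/L = 0.0369 mg/L.
After input A: C = (9.84·0.0369 + 0.451·1.2) / 10.29 = 0.08787 mg/L.
After input B: C = (10.29·0.08787 + 0.46·6.1) / 10.75 = 0.3451 mg/L.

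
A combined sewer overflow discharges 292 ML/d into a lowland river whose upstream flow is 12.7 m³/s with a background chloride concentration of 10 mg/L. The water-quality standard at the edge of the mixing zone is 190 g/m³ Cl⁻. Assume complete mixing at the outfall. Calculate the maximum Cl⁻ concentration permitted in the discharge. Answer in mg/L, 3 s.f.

866 mg/L

292 ML/d = 3.38 m³/s.
Mass balance: 190·16.08 = 3.38·Cₑ + 12.7·10.
Cₑ = (3055 − 127) / 3.38 = 866.4 mg/L.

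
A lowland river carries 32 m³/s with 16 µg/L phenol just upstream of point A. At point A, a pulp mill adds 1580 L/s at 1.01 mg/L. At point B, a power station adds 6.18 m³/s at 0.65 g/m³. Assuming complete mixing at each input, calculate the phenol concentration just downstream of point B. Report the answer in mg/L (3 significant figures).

16 µg/L = 0.016 mg/L.
1580 L/s = 1.58 m³/s.
After input A: C = (32·0.016 + 1.58·1.01) / 33.58 = 0.06277 mg/L.
After input B: C = (33.58·0.06277 + 6.18·0.65) / 39.76 = 0.154 mg/L.

0.154 mg/L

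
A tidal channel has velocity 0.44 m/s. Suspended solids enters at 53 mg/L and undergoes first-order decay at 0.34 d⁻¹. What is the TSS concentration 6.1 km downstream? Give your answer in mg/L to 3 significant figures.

Travel time t = 6.1 km / 0.44 m/s = 6100/0.44 = 1.386e+04 s = 0.1605 d.
First-order decay: C = 53·exp(−0.34·0.1605) = 53·0.9469 = 50.19 mg/L.

50.2 mg/L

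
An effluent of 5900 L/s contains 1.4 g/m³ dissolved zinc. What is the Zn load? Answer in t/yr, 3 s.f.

261 t/yr

5900 L/s = 5.9 m³/s.
Mass flux = Q·C = 5.9 m³/s × 1.4 g/m³ = 8.26 g/s.
= 8.26 g/s × 31.56 = 260.7 t/yr.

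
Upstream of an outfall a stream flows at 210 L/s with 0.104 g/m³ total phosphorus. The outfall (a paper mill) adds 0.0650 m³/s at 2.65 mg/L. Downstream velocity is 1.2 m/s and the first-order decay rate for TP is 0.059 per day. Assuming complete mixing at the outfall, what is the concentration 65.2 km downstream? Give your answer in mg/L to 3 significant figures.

0.680 mg/L

210 L/s = 0.21 m³/s.
After complete mixing, C₀ = (0.065·2.65 + 0.21·0.104) / 0.275 = 0.7058 mg/L.
Travel time t = 6.52e+04 m / 1.2 m/s = 5.433e+04 s = 0.6289 d.
C = 0.7058·exp(−0.059·0.6289) = 0.7058·0.9636 = 0.6801 mg/L.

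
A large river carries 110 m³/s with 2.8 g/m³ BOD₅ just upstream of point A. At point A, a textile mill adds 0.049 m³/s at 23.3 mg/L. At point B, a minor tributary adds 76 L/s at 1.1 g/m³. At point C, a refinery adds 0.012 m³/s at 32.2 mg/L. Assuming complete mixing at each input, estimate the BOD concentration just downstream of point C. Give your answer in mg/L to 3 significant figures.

After input A: C = (110·2.8 + 0.049·23.3) / 110 = 2.809 mg/L.
76 L/s = 0.076 m³/s.
After input B: C = (110·2.809 + 0.076·1.1) / 110.1 = 2.808 mg/L.
After input C: C = (110.1·2.808 + 0.012·32.2) / 110.1 = 2.811 mg/L.

2.81 mg/L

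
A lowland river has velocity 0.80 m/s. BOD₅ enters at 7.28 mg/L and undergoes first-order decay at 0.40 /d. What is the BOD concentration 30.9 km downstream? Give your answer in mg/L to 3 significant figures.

6.09 mg/L

Travel time t = 30.9 km / 0.80 m/s = 3.09e+04/0.80 = 3.862e+04 s = 0.447 d.
First-order decay: C = 7.28·exp(−0.40·0.447) = 7.28·0.8363 = 6.088 mg/L.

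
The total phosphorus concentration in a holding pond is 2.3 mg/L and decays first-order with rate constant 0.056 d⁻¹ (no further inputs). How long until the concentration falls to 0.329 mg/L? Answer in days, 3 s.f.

34.7 d

t = ln(C₀/C)/k = ln(2.3/0.329)/0.056 = 1.945/0.056 = 34.73 d.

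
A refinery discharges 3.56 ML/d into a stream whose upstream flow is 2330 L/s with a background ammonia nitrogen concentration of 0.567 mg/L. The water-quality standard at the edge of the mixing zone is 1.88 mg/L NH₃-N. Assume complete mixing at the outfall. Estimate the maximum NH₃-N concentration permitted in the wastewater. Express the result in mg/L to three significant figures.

3.56 ML/d = 0.0412 m³/s.
2330 L/s = 2.33 m³/s.
Mass balance: 1.88·2.371 = 0.0412·Cₑ + 2.33·0.567.
Cₑ = (4.458 − 1.321) / 0.0412 = 76.13 mg/L.

76.1 mg/L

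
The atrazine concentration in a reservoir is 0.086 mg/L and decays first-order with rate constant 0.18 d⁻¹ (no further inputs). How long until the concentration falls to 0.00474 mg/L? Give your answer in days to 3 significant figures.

16.1 d

t = ln(C₀/C)/k = ln(0.086/0.00474)/0.18 = 2.898/0.18 = 16.1 d.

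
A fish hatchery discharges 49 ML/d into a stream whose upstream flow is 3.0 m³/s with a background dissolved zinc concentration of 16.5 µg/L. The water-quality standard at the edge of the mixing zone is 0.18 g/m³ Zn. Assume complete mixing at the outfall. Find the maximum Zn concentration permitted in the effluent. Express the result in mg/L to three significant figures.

1.04 mg/L

49 ML/d = 0.5671 m³/s.
16.5 µg/L = 0.0165 mg/L.
Mass balance: 0.18·3.567 = 0.5671·Cₑ + 3·0.0165.
Cₑ = (0.6421 − 0.0495) / 0.5671 = 1.045 mg/L.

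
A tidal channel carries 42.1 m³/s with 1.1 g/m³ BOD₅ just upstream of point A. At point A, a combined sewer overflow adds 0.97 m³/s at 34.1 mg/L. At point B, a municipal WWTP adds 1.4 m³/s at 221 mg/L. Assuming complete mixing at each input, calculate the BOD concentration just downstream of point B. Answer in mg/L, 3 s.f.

After input A: C = (42.1·1.1 + 0.97·34.1) / 43.07 = 1.843 mg/L.
After input B: C = (43.07·1.843 + 1.4·221) / 44.47 = 8.743 mg/L.

8.74 mg/L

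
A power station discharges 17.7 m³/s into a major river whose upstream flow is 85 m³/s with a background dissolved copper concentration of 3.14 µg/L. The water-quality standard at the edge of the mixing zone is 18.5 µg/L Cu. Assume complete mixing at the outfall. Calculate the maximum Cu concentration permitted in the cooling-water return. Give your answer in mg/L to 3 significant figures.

0.0923 mg/L

3.14 µg/L = 0.00314 mg/L.
18.5 µg/L = 0.0185 mg/L.
Mass balance: 0.0185·102.7 = 17.7·Cₑ + 85·0.00314.
Cₑ = (1.9 − 0.2669) / 17.7 = 0.09226 mg/L.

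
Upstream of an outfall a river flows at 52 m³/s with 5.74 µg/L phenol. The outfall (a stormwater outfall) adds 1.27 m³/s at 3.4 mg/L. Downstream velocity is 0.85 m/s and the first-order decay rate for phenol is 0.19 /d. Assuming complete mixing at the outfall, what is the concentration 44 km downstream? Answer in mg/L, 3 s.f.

5.74 µg/L = 0.00574 mg/L.
After complete mixing, C₀ = (1.27·3.4 + 52·0.00574) / 53.27 = 0.08666 mg/L.
Travel time t = 4.4e+04 m / 0.85 m/s = 5.176e+04 s = 0.5991 d.
C = 0.08666·exp(−0.19·0.5991) = 0.08666·0.8924 = 0.07734 mg/L.

0.0773 mg/L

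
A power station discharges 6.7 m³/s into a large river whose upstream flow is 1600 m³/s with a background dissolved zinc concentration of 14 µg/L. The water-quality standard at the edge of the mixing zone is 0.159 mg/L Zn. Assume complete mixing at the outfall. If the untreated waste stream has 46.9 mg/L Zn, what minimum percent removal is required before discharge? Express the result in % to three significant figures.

14 µg/L = 0.014 mg/L.
Mass balance: 0.159·1607 = 6.7·Cₑ + 1600·0.014.
Cₑ = (255.5 − 22.4) / 6.7 = 34.79 mg/L.
Required removal = 1 − 34.79/46.9 = 25.83 %.

25.8 %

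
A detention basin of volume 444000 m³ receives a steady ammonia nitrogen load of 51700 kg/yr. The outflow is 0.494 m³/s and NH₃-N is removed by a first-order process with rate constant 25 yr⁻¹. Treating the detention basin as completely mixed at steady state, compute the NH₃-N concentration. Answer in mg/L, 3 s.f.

1.94 mg/L

Outflow Q = 0.494 m³/s × 3.156e+07 s/yr = 1.559e+07 m³/yr.
Steady-state CSTR mass balance: W = Q·C + k·V·C, so C = W/(Q + kV).
Q + kV = 1.559e+07 + 25·444000 = 2.669e+07 m³/yr.
C = 51700/2.669e+07 = 0.001937 kg/m³ = 1.937 mg/L.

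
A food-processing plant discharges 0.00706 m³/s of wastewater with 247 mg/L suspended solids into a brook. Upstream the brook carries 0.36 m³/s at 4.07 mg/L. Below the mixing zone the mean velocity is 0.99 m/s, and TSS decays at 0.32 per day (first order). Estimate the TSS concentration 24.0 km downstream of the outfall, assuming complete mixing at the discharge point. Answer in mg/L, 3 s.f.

7.99 mg/L

After complete mixing, C₀ = (0.00706·247 + 0.36·4.07) / 0.3671 = 8.742 mg/L.
Travel time t = 2.4e+04 m / 0.99 m/s = 2.424e+04 s = 0.2806 d.
C = 8.742·exp(−0.32·0.2806) = 8.742·0.9141 = 7.992 mg/L.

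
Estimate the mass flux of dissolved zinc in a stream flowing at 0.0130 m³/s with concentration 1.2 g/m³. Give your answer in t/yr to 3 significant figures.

0.492 t/yr

Mass flux = Q·C = 0.013 m³/s × 1.2 g/m³ = 0.0156 g/s.
= 0.0156 g/s × 31.56 = 0.4923 t/yr.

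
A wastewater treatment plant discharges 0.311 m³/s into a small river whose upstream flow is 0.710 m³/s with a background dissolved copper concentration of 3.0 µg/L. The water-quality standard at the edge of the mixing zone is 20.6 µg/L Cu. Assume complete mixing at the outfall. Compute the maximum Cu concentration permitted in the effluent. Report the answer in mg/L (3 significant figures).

3.0 µg/L = 0.003 mg/L.
20.6 µg/L = 0.0206 mg/L.
Mass balance: 0.0206·1.021 = 0.311·Cₑ + 0.71·0.003.
Cₑ = (0.02103 − 0.00213) / 0.311 = 0.06078 mg/L.

0.0608 mg/L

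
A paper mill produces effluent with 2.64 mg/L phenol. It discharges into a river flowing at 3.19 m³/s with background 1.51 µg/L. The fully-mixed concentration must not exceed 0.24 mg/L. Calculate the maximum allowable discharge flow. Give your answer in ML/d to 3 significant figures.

1.51 µg/L = 0.00151 mg/L.
Mass balance at complete mixing: C_std·(Q_w + Q_r) = Q_w·C_e + Q_r·C_b.
Rearranging, Q_w = Q_r·(C_std − C_b)/(C_e − C_std) = 3.19·(0.24 − 0.00151) / (2.64 − 0.24) = 0.317 m³/s.
= 27.39 ML/d.

27.4 ML/d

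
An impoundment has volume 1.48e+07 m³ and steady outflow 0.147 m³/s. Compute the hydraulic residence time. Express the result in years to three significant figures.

Q = 0.147 m³/s × 3.156e+07 s/yr = 4.639e+06 m³/yr.
Hydraulic residence time τ = V/Q = 1.48e+07/4.639e+06 = 3.19 yr.

3.19 yr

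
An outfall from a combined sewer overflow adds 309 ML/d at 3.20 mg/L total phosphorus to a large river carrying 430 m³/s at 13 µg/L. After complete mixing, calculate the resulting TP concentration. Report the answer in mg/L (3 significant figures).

0.0393 mg/L

309 ML/d = 3.576 m³/s.
13 µg/L = 0.013 mg/L.
Flow-weighted mixing gives C = (3.576·3.2 + 430·0.013) / (3.576 + 430) = 17.03/433.6 = 0.03929 mg/L.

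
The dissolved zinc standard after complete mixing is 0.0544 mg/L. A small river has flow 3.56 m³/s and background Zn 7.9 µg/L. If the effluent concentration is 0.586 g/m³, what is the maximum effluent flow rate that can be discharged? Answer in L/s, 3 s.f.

7.9 µg/L = 0.0079 mg/L.
Mass balance at complete mixing: C_std·(Q_w + Q_r) = Q_w·C_e + Q_r·C_b.
Rearranging, Q_w = Q_r·(C_std − C_b)/(C_e − C_std) = 3.56·(0.0544 − 0.0079) / (0.586 − 0.0544) = 0.3114 m³/s.
= 311.4 L/s.

311 L/s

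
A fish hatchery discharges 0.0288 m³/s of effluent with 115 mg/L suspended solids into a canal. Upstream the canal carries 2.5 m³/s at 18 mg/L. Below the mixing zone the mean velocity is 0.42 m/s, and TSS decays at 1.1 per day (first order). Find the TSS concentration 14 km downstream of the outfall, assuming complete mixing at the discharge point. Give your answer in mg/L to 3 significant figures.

12.5 mg/L

After complete mixing, C₀ = (0.0288·115 + 2.5·18) / 2.529 = 19.1 mg/L.
Travel time t = 1.4e+04 m / 0.42 m/s = 3.333e+04 s = 0.3858 d.
C = 19.1·exp(−1.1·0.3858) = 19.1·0.6542 = 12.5 mg/L.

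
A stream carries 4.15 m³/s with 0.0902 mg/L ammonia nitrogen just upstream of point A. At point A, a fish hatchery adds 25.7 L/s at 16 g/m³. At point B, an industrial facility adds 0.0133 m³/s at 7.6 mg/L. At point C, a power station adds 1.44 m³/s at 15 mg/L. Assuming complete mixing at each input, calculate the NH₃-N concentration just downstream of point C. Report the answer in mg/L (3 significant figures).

3.99 mg/L

25.7 L/s = 0.0257 m³/s.
After input A: C = (4.15·0.0902 + 0.0257·16) / 4.176 = 0.1881 mg/L.
After input B: C = (4.176·0.1881 + 0.0133·7.6) / 4.189 = 0.2117 mg/L.
After input C: C = (4.189·0.2117 + 1.44·15) / 5.629 = 3.995 mg/L.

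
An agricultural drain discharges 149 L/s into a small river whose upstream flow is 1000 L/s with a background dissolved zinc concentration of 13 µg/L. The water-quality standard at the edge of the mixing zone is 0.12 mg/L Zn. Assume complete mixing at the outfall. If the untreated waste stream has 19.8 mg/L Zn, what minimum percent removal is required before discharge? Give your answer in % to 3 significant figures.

95.8 %

149 L/s = 0.149 m³/s.
1000 L/s = 1 m³/s.
13 µg/L = 0.013 mg/L.
Mass balance: 0.12·1.149 = 0.149·Cₑ + 1·0.013.
Cₑ = (0.1379 − 0.013) / 0.149 = 0.8381 mg/L.
Required removal = 1 − 0.8381/19.8 = 95.77 %.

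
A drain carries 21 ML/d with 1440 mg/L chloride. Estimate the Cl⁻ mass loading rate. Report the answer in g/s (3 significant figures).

21 ML/d = 0.2431 m³/s.
Mass flux = Q·C = 0.2431 m³/s × 1440 g/m³ = 350 g/s.

350 g/s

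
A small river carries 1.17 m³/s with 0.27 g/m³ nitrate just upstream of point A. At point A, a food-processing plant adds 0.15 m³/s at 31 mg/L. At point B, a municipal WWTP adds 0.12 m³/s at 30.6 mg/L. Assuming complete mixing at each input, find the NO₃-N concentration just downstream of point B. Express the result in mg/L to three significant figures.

6.00 mg/L

After input A: C = (1.17·0.27 + 0.15·31) / 1.32 = 3.762 mg/L.
After input B: C = (1.32·3.762 + 0.12·30.6) / 1.44 = 5.999 mg/L.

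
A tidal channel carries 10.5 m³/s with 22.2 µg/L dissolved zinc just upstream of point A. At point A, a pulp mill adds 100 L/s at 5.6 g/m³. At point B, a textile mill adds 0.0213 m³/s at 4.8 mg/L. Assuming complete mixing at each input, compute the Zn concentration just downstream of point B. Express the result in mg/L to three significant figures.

22.2 µg/L = 0.0222 mg/L.
100 L/s = 0.1 m³/s.
After input A: C = (10.5·0.0222 + 0.1·5.6) / 10.6 = 0.07482 mg/L.
After input B: C = (10.6·0.07482 + 0.0213·4.8) / 10.62 = 0.0843 mg/L.

0.0843 mg/L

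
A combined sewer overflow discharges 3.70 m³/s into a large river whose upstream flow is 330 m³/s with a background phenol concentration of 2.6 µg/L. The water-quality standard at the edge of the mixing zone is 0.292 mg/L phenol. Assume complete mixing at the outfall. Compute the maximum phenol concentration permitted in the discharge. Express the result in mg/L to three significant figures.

26.1 mg/L

2.6 µg/L = 0.0026 mg/L.
Mass balance: 0.292·333.7 = 3.7·Cₑ + 330·0.0026.
Cₑ = (97.44 − 0.858) / 3.7 = 26.1 mg/L.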